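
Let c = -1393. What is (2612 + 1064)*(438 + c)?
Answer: -3510580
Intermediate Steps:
(2612 + 1064)*(438 + c) = (2612 + 1064)*(438 - 1393) = 3676*(-955) = -3510580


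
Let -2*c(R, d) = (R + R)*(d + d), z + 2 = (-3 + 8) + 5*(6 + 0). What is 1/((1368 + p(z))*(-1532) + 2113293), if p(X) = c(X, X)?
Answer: 1/3354213 ≈ 2.9813e-7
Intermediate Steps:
z = 33 (z = -2 + ((-3 + 8) + 5*(6 + 0)) = -2 + (5 + 5*6) = -2 + (5 + 30) = -2 + 35 = 33)
c(R, d) = -2*R*d (c(R, d) = -(R + R)*(d + d)/2 = -2*R*2*d/2 = -2*R*d)
p(X) = -2*X² (p(X) = -2*X*X = -2*X²)
1/((1368 + p(z))*(-1532) + 2113293) = 1/((1368 - 2*33²)*(-1532) + 2113293) = 1/((1368 - 2*1089)*(-1532) + 2113293) = 1/((1368 - 2178)*(-1532) + 2113293) = 1/(-810*(-1532) + 2113293) = 1/(1240920 + 2113293) = 1/3354213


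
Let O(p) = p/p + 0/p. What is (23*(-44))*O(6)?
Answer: -1012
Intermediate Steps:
O(p) = 1 (O(p) = 1 + 0 = 1)
(23*(-44))*O(6) = (23*(-44))*1 = -1012*1 = -1012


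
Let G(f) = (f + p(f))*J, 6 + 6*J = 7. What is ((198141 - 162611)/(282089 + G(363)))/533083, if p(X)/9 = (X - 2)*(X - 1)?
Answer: 748/5366434333 ≈ 1.3938e-7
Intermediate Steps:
J = 1/6 (J = -1 + (1/6)*7 = -1 + 7/6 = 1/6 ≈ 0.16667)
p(X) = 9*(-1 + X)*(-2 + X) (p(X) = 9*((X - 2)*(X - 1)) = 9*((-2 + X)*(-1 + X)) = 9*((-1 + X)*(-2 + X)) = 9*(-1 + X)*(-2 + X))
G(f) = 3 - 13*f/3 + 3*f**2/2 (G(f) = (f + (18 - 27*f + 9*f**2))*(1/6) = (18 - 26*f + 9*f**2)*(1/6) = 3 - 13*f/3 + 3*f**2/2)
((198141 - 162611)/(282089 + G(363)))/533083 = ((198141 - 162611)/(282089 + (3 - 13/3*363 + (3/2)*363**2)))/533083 = (35530/(282089 + (3 - 1573 + (3/2)*131769)))*(1/533083) = (35530/(282089 + (3 - 1573 + 395307/2)))*(1/533083) = (35530/(282089 + 392167/2))*(1/533083) = (35530/(956345/2))*(1/533083) = (35530*(2/956345))*(1/533083) = (14212/191269)*(1/533083) = 748/5366434333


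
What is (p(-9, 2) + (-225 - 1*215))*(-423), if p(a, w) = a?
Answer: 189927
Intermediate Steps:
(p(-9, 2) + (-225 - 1*215))*(-423) = (-9 + (-225 - 1*215))*(-423) = (-9 + (-225 - 215))*(-423) = (-9 - 440)*(-423) = -449*(-423) = 189927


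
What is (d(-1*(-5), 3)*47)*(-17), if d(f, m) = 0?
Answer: 0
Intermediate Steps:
(d(-1*(-5), 3)*47)*(-17) = (0*47)*(-17) = 0*(-17) = 0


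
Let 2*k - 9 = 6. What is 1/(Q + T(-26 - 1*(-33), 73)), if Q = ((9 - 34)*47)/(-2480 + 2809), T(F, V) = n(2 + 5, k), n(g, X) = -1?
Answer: -7/32 ≈ -0.21875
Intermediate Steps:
k = 15/2 (k = 9/2 + (1/2)*6 = 9/2 + 3 = 15/2 ≈ 7.5000)
T(F, V) = -1
Q = -25/7 (Q = -25*47/329 = -1175*1/329 = -25/7 ≈ -3.5714)
1/(Q + T(-26 - 1*(-33), 73)) = 1/(-25/7 - 1) = 1/(-32/7) = -7/32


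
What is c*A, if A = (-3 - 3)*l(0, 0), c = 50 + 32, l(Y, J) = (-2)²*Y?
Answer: 0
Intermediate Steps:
l(Y, J) = 4*Y
c = 82
A = 0 (A = (-3 - 3)*(4*0) = -6*0 = 0)
c*A = 82*0 = 0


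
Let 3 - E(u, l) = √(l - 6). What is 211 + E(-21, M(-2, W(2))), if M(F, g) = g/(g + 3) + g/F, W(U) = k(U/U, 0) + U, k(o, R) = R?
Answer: 214 - I*√165/5 ≈ 214.0 - 2.569*I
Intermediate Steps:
W(U) = U (W(U) = 0 + U = U)
M(F, g) = g/F + g/(3 + g) (M(F, g) = g/(3 + g) + g/F = g/F + g/(3 + g))
E(u, l) = 3 - √(-6 + l) (E(u, l) = 3 - √(l - 6) = 3 - √(-6 + l))
211 + E(-21, M(-2, W(2))) = 211 + (3 - √(-6 + 2*(3 - 2 + 2)/(-2*(3 + 2)))) = 211 + (3 - √(-6 + 2*(-½)*3/5)) = 211 + (3 - √(-6 + 2*(-½)*(⅕)*3)) = 211 + (3 - √(-6 - ⅗)) = 211 + (3 - √(-33/5)) = 211 + (3 - I*√165/5) = 214 - I*√165/5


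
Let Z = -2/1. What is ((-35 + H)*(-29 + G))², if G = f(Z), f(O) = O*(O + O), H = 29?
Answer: 15876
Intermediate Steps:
Z = -2 (Z = -2*1 = -2)
f(O) = 2*O² (f(O) = O*(2*O) = 2*O²)
G = 8 (G = 2*(-2)² = 2*4 = 8)
((-35 + H)*(-29 + G))² = ((-35 + 29)*(-29 + 8))² = (-6*(-21))² = 126² = 15876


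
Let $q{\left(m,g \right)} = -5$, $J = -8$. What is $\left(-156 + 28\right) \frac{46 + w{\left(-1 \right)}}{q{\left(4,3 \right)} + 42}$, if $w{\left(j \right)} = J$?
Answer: $- \frac{4864}{37} \approx -131.46$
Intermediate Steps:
$w{\left(j \right)} = -8$
$\left(-156 + 28\right) \frac{46 + w{\left(-1 \right)}}{q{\left(4,3 \right)} + 42} = \left(-156 + 28\right) \frac{46 - 8}{-5 + 42} = - 128 \cdot \frac{38}{37} = - 128 \cdot 38 \cdot \frac{1}{37} = \left(-128\right) \frac{38}{37} = - \frac{4864}{37}$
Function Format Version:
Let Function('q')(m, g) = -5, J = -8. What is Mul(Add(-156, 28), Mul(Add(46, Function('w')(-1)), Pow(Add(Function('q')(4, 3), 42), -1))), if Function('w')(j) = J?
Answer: Rational(-4864, 37) ≈ -131.46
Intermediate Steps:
Function('w')(j) = -8
Mul(Add(-156, 28), Mul(Add(46, Function('w')(-1)), Pow(Add(Function('q')(4, 3), 42), -1))) = Mul(Add(-156, 28), Mul(Add(46, -8), Pow(Add(-5, 42), -1))) = Mul(-128, Mul(38, Pow(37, -1))) = Mul(-128, Mul(38, Rational(1, 37))) = Mul(-128, Rational(38, 37)) = Rational(-4864, 37)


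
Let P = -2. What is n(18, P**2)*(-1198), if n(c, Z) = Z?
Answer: -4792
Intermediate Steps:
n(18, P**2)*(-1198) = (-2)**2*(-1198) = 4*(-1198) = -4792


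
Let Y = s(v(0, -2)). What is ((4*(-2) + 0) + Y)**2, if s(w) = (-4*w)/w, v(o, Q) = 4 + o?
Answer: 144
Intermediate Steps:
s(w) = -4
Y = -4
((4*(-2) + 0) + Y)**2 = ((4*(-2) + 0) - 4)**2 = ((-8 + 0) - 4)**2 = (-8 - 4)**2 = (-12)**2 = 144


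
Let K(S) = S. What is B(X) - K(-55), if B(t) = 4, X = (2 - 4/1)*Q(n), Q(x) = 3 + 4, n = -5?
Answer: 59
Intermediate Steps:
Q(x) = 7
X = -14 (X = (2 - 4/1)*7 = (2 - 4*1)*7 = (2 - 4)*7 = -2*7 = -14)
B(X) - K(-55) = 4 - 1*(-55) = 4 + 55 = 59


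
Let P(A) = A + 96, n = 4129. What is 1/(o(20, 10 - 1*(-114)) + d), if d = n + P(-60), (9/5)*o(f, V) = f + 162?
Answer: 9/38395 ≈ 0.00023441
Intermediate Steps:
o(f, V) = 90 + 5*f/9 (o(f, V) = 5*(f + 162)/9 = 5*(162 + f)/9 = 90 + 5*f/9)
P(A) = 96 + A
d = 4165 (d = 4129 + (96 - 60) = 4129 + 36 = 4165)
1/(o(20, 10 - 1*(-114)) + d) = 1/((90 + (5/9)*20) + 4165) = 1/((90 + 100/9) + 4165) = 1/(910/9 + 4165) = 1/(38395/9) = 9/38395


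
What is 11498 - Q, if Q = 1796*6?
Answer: 722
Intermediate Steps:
Q = 10776
11498 - Q = 11498 - 1*10776 = 11498 - 10776 = 722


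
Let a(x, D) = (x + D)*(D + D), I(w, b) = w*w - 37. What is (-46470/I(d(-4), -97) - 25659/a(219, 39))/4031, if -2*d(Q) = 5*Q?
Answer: -34695511/189279636 ≈ -0.18330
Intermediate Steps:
d(Q) = -5*Q/2
I(w, b) = -37 + w**2 (I(w, b) = w**2 - 37 = -37 + w**2)
a(x, D) = 2*D*(D + x) (a(x, D) = (D + x)*(2*D) = 2*D*(D + x))
(-46470/I(d(-4), -97) - 25659/a(219, 39))/4031 = (-46470/(-37 + (-5/2*(-4))**2) - 25659*1/(78*(39 + 219)))/4031 = (-46470/(-37 + 10**2) - 25659/(2*39*258))*(1/4031) = (-46470/(-37 + 100) - 25659/20124)*(1/4031) = (-46470/63 - 25659*1/20124)*(1/4031) = (-46470*1/63 - 2851/2236)*(1/4031) = (-15490/21 - 2851/2236)*(1/4031) = -34695511/46956*1/4031 = -34695511/189279636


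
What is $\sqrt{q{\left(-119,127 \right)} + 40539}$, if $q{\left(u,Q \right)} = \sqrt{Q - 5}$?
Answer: $\sqrt{40539 + \sqrt{122}} \approx 201.37$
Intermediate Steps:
$q{\left(u,Q \right)} = \sqrt{-5 + Q}$
$\sqrt{q{\left(-119,127 \right)} + 40539} = \sqrt{\sqrt{-5 + 127} + 40539} = \sqrt{\sqrt{122} + 40539} = \sqrt{40539 + \sqrt{122}}$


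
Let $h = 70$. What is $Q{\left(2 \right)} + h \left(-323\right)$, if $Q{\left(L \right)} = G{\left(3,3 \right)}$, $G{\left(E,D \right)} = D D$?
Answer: $-22601$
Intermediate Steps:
$G{\left(E,D \right)} = D^{2}$
$Q{\left(L \right)} = 9$ ($Q{\left(L \right)} = 3^{2} = 9$)
$Q{\left(2 \right)} + h \left(-323\right) = 9 + 70 \left(-323\right) = 9 - 22610 = -22601$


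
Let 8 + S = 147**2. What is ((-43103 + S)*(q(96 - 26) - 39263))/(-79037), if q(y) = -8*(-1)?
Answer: -844061010/79037 ≈ -10679.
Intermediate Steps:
q(y) = 8
S = 21601 (S = -8 + 147**2 = -8 + 21609 = 21601)
((-43103 + S)*(q(96 - 26) - 39263))/(-79037) = ((-43103 + 21601)*(8 - 39263))/(-79037) = -21502*(-39255)*(-1/79037) = 844061010*(-1/79037) = -844061010/79037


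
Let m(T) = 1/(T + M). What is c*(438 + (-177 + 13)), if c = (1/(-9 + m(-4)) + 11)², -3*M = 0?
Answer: 44500066/1369 ≈ 32506.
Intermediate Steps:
M = 0 (M = -⅓*0 = 0)
m(T) = 1/T (m(T) = 1/(T + 0) = 1/T)
c = 162409/1369 (c = (1/(-9 + 1/(-4)) + 11)² = (1/(-9 - ¼) + 11)² = (1/(-37/4) + 11)² = (-4/37 + 11)² = (403/37)² = 162409/1369 ≈ 118.63)
c*(438 + (-177 + 13)) = 162409*(438 + (-177 + 13))/1369 = 162409*(438 - 164)/1369 = (162409/1369)*274 = 44500066/1369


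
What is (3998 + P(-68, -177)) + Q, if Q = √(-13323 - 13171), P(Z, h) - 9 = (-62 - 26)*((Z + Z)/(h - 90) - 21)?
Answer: 1551317/267 + I*√26494 ≈ 5810.2 + 162.77*I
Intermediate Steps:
P(Z, h) = 1857 - 176*Z/(-90 + h) (P(Z, h) = 9 + (-62 - 26)*((Z + Z)/(h - 90) - 21) = 9 - 88*((2*Z)/(-90 + h) - 21) = 9 - 88*(2*Z/(-90 + h) - 21) = 9 - 88*(-21 + 2*Z/(-90 + h)) = 9 + (1848 - 176*Z/(-90 + h)) = 1857 - 176*Z/(-90 + h))
Q = I*√26494 (Q = √(-26494) = I*√26494 ≈ 162.77*I)
(3998 + P(-68, -177)) + Q = (3998 + (-167130 - 176*(-68) + 1857*(-177))/(-90 - 177)) + I*√26494 = (3998 + (-167130 + 11968 - 328689)/(-267)) + I*√26494 = (3998 - 1/267*(-483851)) + I*√26494 = (3998 + 483851/267) + I*√26494 = 1551317/267 + I*√26494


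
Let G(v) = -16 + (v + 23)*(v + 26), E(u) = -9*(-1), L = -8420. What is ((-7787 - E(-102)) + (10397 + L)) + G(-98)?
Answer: -435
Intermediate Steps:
E(u) = 9
G(v) = -16 + (23 + v)*(26 + v)
((-7787 - E(-102)) + (10397 + L)) + G(-98) = ((-7787 - 1*9) + (10397 - 8420)) + (582 + (-98)² + 49*(-98)) = ((-7787 - 9) + 1977) + (582 + 9604 - 4802) = (-7796 + 1977) + 5384 = -5819 + 5384 = -435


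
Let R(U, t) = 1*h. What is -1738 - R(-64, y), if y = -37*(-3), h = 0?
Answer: -1738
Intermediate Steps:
y = 111
R(U, t) = 0 (R(U, t) = 1*0 = 0)
-1738 - R(-64, y) = -1738 - 1*0 = -1738 + 0 = -1738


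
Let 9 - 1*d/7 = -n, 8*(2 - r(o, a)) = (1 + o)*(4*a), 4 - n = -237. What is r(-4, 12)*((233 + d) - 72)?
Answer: 38220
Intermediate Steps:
n = 241 (n = 4 - 1*(-237) = 4 + 237 = 241)
r(o, a) = 2 - a*(1 + o)/2 (r(o, a) = 2 - (1 + o)*4*a/8 = 2 - a*(1 + o)/2)
d = 1750 (d = 63 - (-7)*241 = 63 - 7*(-241) = 63 + 1687 = 1750)
r(-4, 12)*((233 + d) - 72) = (2 - ½*12 - ½*12*(-4))*((233 + 1750) - 72) = (2 - 6 + 24)*(1983 - 72) = 20*1911 = 38220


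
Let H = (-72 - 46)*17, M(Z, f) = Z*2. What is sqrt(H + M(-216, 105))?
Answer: I*sqrt(2438) ≈ 49.376*I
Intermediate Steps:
M(Z, f) = 2*Z
H = -2006 (H = -118*17 = -2006)
sqrt(H + M(-216, 105)) = sqrt(-2006 + 2*(-216)) = sqrt(-2006 - 432) = sqrt(-2438) = I*sqrt(2438)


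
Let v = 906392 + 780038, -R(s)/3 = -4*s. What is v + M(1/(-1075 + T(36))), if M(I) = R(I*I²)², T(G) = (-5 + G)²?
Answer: 25706025570724921/15242865444 ≈ 1.6864e+6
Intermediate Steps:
R(s) = 12*s (R(s) = -(-12)*s = 12*s)
M(I) = 144*I⁶ (M(I) = (12*(I*I²))² = (12*I³)² = 144*I⁶)
v = 1686430
v + M(1/(-1075 + T(36))) = 1686430 + 144*(1/(-1075 + (-5 + 36)²))⁶ = 1686430 + 144*(1/(-1075 + 31²))⁶ = 1686430 + 144*(1/(-1075 + 961))⁶ = 1686430 + 144*(1/(-114))⁶ = 1686430 + 144*(-1/114)⁶ = 1686430 + 144*(1/2194972623936) = 1686430 + 1/15242865444 = 25706025570724921/15242865444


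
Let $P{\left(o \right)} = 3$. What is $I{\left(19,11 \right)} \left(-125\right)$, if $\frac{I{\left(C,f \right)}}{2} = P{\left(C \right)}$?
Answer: $-750$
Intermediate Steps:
$I{\left(C,f \right)} = 6$ ($I{\left(C,f \right)} = 2 \cdot 3 = 6$)
$I{\left(19,11 \right)} \left(-125\right) = 6 \left(-125\right) = -750$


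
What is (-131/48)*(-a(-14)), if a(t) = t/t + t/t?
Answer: 131/24 ≈ 5.4583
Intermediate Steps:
a(t) = 2 (a(t) = 1 + 1 = 2)
(-131/48)*(-a(-14)) = (-131/48)*(-1*2) = -131*1/48*(-2) = -131/48*(-2) = 131/24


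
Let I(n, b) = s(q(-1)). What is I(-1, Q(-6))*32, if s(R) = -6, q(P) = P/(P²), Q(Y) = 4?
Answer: -192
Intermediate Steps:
q(P) = 1/P (q(P) = P/P² = 1/P)
I(n, b) = -6
I(-1, Q(-6))*32 = -6*32 = -192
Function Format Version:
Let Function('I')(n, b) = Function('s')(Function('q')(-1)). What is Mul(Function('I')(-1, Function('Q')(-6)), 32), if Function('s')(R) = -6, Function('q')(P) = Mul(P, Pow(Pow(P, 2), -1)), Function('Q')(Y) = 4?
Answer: -192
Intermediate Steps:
Function('q')(P) = Pow(P, -1) (Function('q')(P) = Mul(P, Pow(P, -2)) = Pow(P, -1))
Function('I')(n, b) = -6
Mul(Function('I')(-1, Function('Q')(-6)), 32) = Mul(-6, 32) = -192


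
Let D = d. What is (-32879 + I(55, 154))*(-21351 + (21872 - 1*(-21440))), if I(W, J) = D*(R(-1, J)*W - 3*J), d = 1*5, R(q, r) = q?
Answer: -778824904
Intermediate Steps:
d = 5
D = 5
I(W, J) = -15*J - 5*W (I(W, J) = 5*(-W - 3*J) = -15*J - 5*W)
(-32879 + I(55, 154))*(-21351 + (21872 - 1*(-21440))) = (-32879 + (-15*154 - 5*55))*(-21351 + (21872 - 1*(-21440))) = (-32879 + (-2310 - 275))*(-21351 + (21872 + 21440)) = (-32879 - 2585)*(-21351 + 43312) = -35464*21961 = -778824904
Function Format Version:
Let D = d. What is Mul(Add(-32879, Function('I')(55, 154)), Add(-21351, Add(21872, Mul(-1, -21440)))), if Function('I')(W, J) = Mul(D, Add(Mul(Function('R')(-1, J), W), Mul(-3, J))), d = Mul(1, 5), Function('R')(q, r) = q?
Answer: -778824904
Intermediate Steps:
d = 5
D = 5
Function('I')(W, J) = Add(Mul(-15, J), Mul(-5, W)) (Function('I')(W, J) = Mul(5, Add(Mul(-1, W), Mul(-3, J))) = Add(Mul(-15, J), Mul(-5, W)))
Mul(Add(-32879, Function('I')(55, 154)), Add(-21351, Add(21872, Mul(-1, -21440)))) = Mul(Add(-32879, Add(Mul(-15, 154), Mul(-5, 55))), Add(-21351, Add(21872, Mul(-1, -21440)))) = Mul(Add(-32879, Add(-2310, -275)), Add(-21351, Add(21872, 21440))) = Mul(Add(-32879, -2585), Add(-21351, 43312)) = Mul(-35464, 21961) = -778824904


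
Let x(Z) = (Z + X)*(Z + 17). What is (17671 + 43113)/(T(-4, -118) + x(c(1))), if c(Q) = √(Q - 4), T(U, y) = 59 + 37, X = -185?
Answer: -1656364/83923 + 91176*I*√3/83923 ≈ -19.737 + 1.8817*I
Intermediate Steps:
T(U, y) = 96
c(Q) = √(-4 + Q)
x(Z) = (-185 + Z)*(17 + Z) (x(Z) = (Z - 185)*(Z + 17) = (-185 + Z)*(17 + Z))
(17671 + 43113)/(T(-4, -118) + x(c(1))) = (17671 + 43113)/(96 + (-3145 + (√(-4 + 1))² - 168*√(-4 + 1))) = 60784/(96 + (-3145 + (√(-3))² - 168*I*√3)) = 60784/(96 + (-3145 + (I*√3)² - 168*I*√3)) = 60784/(96 + (-3145 - 3 - 168*I*√3)) = 60784/(96 + (-3148 - 168*I*√3)) = 60784/(-3052 - 168*I*√3)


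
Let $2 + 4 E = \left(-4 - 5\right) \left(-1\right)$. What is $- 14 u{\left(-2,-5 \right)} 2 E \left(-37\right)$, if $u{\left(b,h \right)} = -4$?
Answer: $-7252$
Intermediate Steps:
$E = \frac{7}{4}$ ($E = - \frac{1}{2} + \frac{\left(-4 - 5\right) \left(-1\right)}{4} = - \frac{1}{2} + \frac{\left(-9\right) \left(-1\right)}{4} = - \frac{1}{2} + \frac{1}{4} \cdot 9 = - \frac{1}{2} + \frac{9}{4} = \frac{7}{4} \approx 1.75$)
$- 14 u{\left(-2,-5 \right)} 2 E \left(-37\right) = - 14 \left(-4\right) 2 \cdot \frac{7}{4} \left(-37\right) = - 14 \left(\left(-8\right) \frac{7}{4}\right) \left(-37\right) = \left(-14\right) \left(-14\right) \left(-37\right) = 196 \left(-37\right) = -7252$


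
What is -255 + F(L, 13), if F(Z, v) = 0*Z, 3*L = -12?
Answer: -255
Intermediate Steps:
L = -4 (L = (⅓)*(-12) = -4)
F(Z, v) = 0
-255 + F(L, 13) = -255 + 0 = -255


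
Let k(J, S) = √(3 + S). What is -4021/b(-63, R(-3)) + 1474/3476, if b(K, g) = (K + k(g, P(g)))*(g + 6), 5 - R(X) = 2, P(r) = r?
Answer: 4712747/626154 + 4021*√6/35667 ≈ 7.8027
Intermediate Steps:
R(X) = 3 (R(X) = 5 - 1*2 = 5 - 2 = 3)
b(K, g) = (6 + g)*(K + √(3 + g)) (b(K, g) = (K + √(3 + g))*(g + 6) = (K + √(3 + g))*(6 + g) = (6 + g)*(K + √(3 + g)))
-4021/b(-63, R(-3)) + 1474/3476 = -4021/(6*(-63) + 6*√(3 + 3) - 63*3 + 3*√(3 + 3)) + 1474/3476 = -4021/(-378 + 6*√6 - 189 + 3*√6) + 1474*(1/3476) = -4021/(-567 + 9*√6) + 67/158 = 67/158 - 4021/(-567 + 9*√6)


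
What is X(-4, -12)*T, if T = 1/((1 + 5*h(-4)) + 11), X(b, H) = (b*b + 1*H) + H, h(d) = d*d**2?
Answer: 2/77 ≈ 0.025974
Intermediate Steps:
h(d) = d**3
X(b, H) = b**2 + 2*H (X(b, H) = (b**2 + H) + H = (H + b**2) + H = b**2 + 2*H)
T = -1/308 (T = 1/((1 + 5*(-4)**3) + 11) = 1/((1 + 5*(-64)) + 11) = 1/((1 - 320) + 11) = 1/(-319 + 11) = 1/(-308) = -1/308 ≈ -0.0032468)
X(-4, -12)*T = ((-4)**2 + 2*(-12))*(-1/308) = (16 - 24)*(-1/308) = -8*(-1/308) = 2/77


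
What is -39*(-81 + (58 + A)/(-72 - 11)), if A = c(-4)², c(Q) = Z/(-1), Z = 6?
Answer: 265863/83 ≈ 3203.2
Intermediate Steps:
c(Q) = -6 (c(Q) = 6/(-1) = 6*(-1) = -6)
A = 36 (A = (-6)² = 36)
-39*(-81 + (58 + A)/(-72 - 11)) = -39*(-81 + (58 + 36)/(-72 - 11)) = -39*(-81 + 94/(-83)) = -39*(-81 + 94*(-1/83)) = -39*(-81 - 94/83) = -39*(-6817/83) = 265863/83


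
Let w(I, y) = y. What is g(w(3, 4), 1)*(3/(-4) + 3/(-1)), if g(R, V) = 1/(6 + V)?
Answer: -15/28 ≈ -0.53571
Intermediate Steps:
g(w(3, 4), 1)*(3/(-4) + 3/(-1)) = (3/(-4) + 3/(-1))/(6 + 1) = (3*(-¼) + 3*(-1))/7 = (-¾ - 3)/7 = (⅐)*(-15/4) = -15/28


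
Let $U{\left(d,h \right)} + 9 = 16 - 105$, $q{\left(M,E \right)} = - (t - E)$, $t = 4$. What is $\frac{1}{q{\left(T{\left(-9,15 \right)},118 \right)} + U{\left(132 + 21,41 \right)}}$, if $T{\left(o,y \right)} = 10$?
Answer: $\frac{1}{16} \approx 0.0625$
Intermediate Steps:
$q{\left(M,E \right)} = -4 + E$ ($q{\left(M,E \right)} = - (4 - E) = -4 + E$)
$U{\left(d,h \right)} = -98$ ($U{\left(d,h \right)} = -9 + \left(16 - 105\right) = -9 - 89 = -98$)
$\frac{1}{q{\left(T{\left(-9,15 \right)},118 \right)} + U{\left(132 + 21,41 \right)}} = \frac{1}{\left(-4 + 118\right) - 98} = \frac{1}{114 - 98} = \frac{1}{16}$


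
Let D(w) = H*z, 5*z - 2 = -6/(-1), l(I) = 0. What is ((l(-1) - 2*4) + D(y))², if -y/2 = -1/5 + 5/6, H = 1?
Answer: 1024/25 ≈ 40.960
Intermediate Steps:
z = 8/5 (z = ⅖ + (-6/(-1))/5 = ⅖ + (-6*(-1))/5 = ⅖ + (⅕)*6 = ⅖ + 6/5 = 8/5 ≈ 1.6000)
y = -19/15 (y = -2*(-1/5 + 5/6) = -2*(-1*⅕ + 5*(⅙)) = -2*(-⅕ + ⅚) = -2*19/30 = -19/15 ≈ -1.2667)
D(w) = 8/5 (D(w) = 1*(8/5) = 8/5)
((l(-1) - 2*4) + D(y))² = ((0 - 2*4) + 8/5)² = ((0 - 8) + 8/5)² = (-8 + 8/5)² = (-32/5)² = 1024/25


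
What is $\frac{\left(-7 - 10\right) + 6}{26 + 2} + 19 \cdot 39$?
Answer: $\frac{20737}{28} \approx 740.61$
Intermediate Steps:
$\frac{\left(-7 - 10\right) + 6}{26 + 2} + 19 \cdot 39 = \frac{\left(-7 - 10\right) + 6}{28} + 741 = \left(-17 + 6\right) \frac{1}{28} + 741 = \left(-11\right) \frac{1}{28} + 741 = - \frac{11}{28} + 741 = \frac{20737}{28}$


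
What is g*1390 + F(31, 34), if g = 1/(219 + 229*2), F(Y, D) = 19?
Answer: 14253/677 ≈ 21.053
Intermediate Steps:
g = 1/677 (g = 1/(219 + 458) = 1/677 ≈ 0.0014771)
g*1390 + F(31, 34) = (1/677)*1390 + 19 = 1390/677 + 19 = 14253/677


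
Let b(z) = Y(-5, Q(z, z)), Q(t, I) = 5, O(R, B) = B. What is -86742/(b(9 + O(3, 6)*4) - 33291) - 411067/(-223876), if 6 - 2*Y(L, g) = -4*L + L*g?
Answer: 66204045241/14903649196 ≈ 4.4421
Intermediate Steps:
Y(L, g) = 3 + 2*L - L*g/2 (Y(L, g) = 3 - (-4*L + L*g)/2 = 3 + (2*L - L*g/2) = 3 + 2*L - L*g/2)
b(z) = 11/2 (b(z) = 3 + 2*(-5) - ½*(-5)*5 = 3 - 10 + 25/2 = 11/2)
-86742/(b(9 + O(3, 6)*4) - 33291) - 411067/(-223876) = -86742/(11/2 - 33291) - 411067/(-223876) = -86742/(-66571/2) - 411067*(-1/223876) = -86742*(-2/66571) + 411067/223876 = 173484/66571 + 411067/223876 = 66204045241/14903649196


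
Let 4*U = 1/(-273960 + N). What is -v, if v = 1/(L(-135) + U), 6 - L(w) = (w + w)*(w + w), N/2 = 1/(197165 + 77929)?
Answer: 150729504476/10987276499411091 ≈ 1.3719e-5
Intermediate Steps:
N = 1/137547 (N = 2/(197165 + 77929) = 2/275094 = 2*(1/275094) = 1/137547 ≈ 7.2702e-6)
L(w) = 6 - 4*w**2 (L(w) = 6 - (w + w)*(w + w) = 6 - 2*w*2*w = 6 - 4*w**2)
U = -137547/150729504476 (U = 1/(4*(-273960 + 1/137547)) = 1/(4*(-37682376119/137547)) = (1/4)*(-137547/37682376119) = -137547/150729504476 ≈ -9.1254e-7)
v = -150729504476/10987276499411091 (v = 1/((6 - 4*(-135)**2) - 137547/150729504476) = 1/((6 - 4*18225) - 137547/150729504476) = 1/((6 - 72900) - 137547/150729504476) = 1/(-72894 - 137547/150729504476) = 1/(-10987276499411091/150729504476) = -150729504476/10987276499411091 ≈ -1.3719e-5)
-v = -1*(-150729504476/10987276499411091) = 150729504476/10987276499411091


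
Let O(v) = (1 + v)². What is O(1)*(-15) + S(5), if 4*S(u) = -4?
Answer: -61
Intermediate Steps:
S(u) = -1 (S(u) = (¼)*(-4) = -1)
O(1)*(-15) + S(5) = (1 + 1)²*(-15) - 1 = 2²*(-15) - 1 = 4*(-15) - 1 = -60 - 1 = -61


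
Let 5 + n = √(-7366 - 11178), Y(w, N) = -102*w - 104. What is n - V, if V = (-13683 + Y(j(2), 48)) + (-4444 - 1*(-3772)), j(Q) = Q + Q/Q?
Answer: 14760 + 4*I*√1159 ≈ 14760.0 + 136.18*I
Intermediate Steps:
j(Q) = 1 + Q (j(Q) = Q + 1 = 1 + Q)
Y(w, N) = -104 - 102*w
n = -5 + 4*I*√1159 (n = -5 + √(-7366 - 11178) = -5 + √(-18544) = -5 + 4*I*√1159 ≈ -5.0 + 136.18*I)
V = -14765 (V = (-13683 + (-104 - 102*(1 + 2))) + (-4444 - 1*(-3772)) = (-13683 + (-104 - 102*3)) + (-4444 + 3772) = (-13683 + (-104 - 306)) - 672 = (-13683 - 410) - 672 = -14093 - 672 = -14765)
n - V = (-5 + 4*I*√1159) - 1*(-14765) = (-5 + 4*I*√1159) + 14765 = 14760 + 4*I*√1159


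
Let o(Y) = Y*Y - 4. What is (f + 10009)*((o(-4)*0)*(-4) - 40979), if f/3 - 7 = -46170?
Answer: 5264981920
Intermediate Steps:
o(Y) = -4 + Y**2 (o(Y) = Y**2 - 4 = -4 + Y**2)
f = -138489 (f = 21 + 3*(-46170) = 21 - 138510 = -138489)
(f + 10009)*((o(-4)*0)*(-4) - 40979) = (-138489 + 10009)*(((-4 + (-4)**2)*0)*(-4) - 40979) = -128480*(((-4 + 16)*0)*(-4) - 40979) = -128480*((12*0)*(-4) - 40979) = -128480*(0*(-4) - 40979) = -128480*(0 - 40979) = -128480*(-40979) = 5264981920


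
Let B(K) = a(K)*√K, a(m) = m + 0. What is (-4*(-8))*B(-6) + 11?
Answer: 11 - 192*I*√6 ≈ 11.0 - 470.3*I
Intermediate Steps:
a(m) = m
B(K) = K^(3/2) (B(K) = K*√K = K^(3/2))
(-4*(-8))*B(-6) + 11 = (-4*(-8))*(-6)^(3/2) + 11 = 32*(-6*I*√6) + 11 = -192*I*√6 + 11 = 11 - 192*I*√6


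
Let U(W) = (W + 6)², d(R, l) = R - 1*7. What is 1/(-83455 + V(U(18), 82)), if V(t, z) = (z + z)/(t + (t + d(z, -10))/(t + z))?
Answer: -54237/4526333419 ≈ -1.1983e-5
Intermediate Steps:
d(R, l) = -7 + R (d(R, l) = R - 7 = -7 + R)
U(W) = (6 + W)²
V(t, z) = 2*z/(t + (-7 + t + z)/(t + z)) (V(t, z) = (z + z)/(t + (t + (-7 + z))/(t + z)) = (2*z)/(t + (-7 + t + z)/(t + z)) = 2*z/(t + (-7 + t + z)/(t + z)))
1/(-83455 + V(U(18), 82)) = 1/(-83455 + 2*82*((6 + 18)² + 82)/(-7 + (6 + 18)² + 82 + ((6 + 18)²)² + (6 + 18)²*82)) = 1/(-83455 + 2*82*(24² + 82)/(-7 + 24² + 82 + (24²)² + 24²*82)) = 1/(-83455 + 2*82*(576 + 82)/(-7 + 576 + 82 + 576² + 576*82)) = 1/(-83455 + 2*82*658/(-7 + 576 + 82 + 331776 + 47232)) = 1/(-83455 + 2*82*658/379659) = 1/(-83455 + 2*82*(1/379659)*658) = 1/(-83455 + 15416/54237) = 1/(-4526333419/54237) = -54237/4526333419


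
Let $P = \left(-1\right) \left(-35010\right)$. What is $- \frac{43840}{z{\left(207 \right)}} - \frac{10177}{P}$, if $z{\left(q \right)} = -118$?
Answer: $\frac{766818757}{2065590} \approx 371.23$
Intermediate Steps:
$P = 35010$
$- \frac{43840}{z{\left(207 \right)}} - \frac{10177}{P} = - \frac{43840}{-118} - \frac{10177}{35010} = \left(-43840\right) \left(- \frac{1}{118}\right) - \frac{10177}{35010} = \frac{21920}{59} - \frac{10177}{35010} = \frac{766818757}{2065590}$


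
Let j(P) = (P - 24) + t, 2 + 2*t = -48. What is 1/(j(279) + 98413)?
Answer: 1/98643 ≈ 1.0138e-5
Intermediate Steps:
t = -25 (t = -1 + (1/2)*(-48) = -1 - 24 = -25)
j(P) = -49 + P (j(P) = (P - 24) - 25 = (-24 + P) - 25 = -49 + P)
1/(j(279) + 98413) = 1/((-49 + 279) + 98413) = 1/(230 + 98413) = 1/98643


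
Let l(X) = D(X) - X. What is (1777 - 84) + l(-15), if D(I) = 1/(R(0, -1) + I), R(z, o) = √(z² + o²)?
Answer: 23911/14 ≈ 1707.9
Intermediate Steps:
R(z, o) = √(o² + z²)
D(I) = 1/(1 + I) (D(I) = 1/(√((-1)² + 0²) + I) = 1/(√(1 + 0) + I) = 1/(√1 + I) = 1/(1 + I))
l(X) = 1/(1 + X) - X
(1777 - 84) + l(-15) = (1777 - 84) + (1 - 1*(-15)*(1 - 15))/(1 - 15) = 1693 + (1 - 1*(-15)*(-14))/(-14) = 1693 - (1 - 210)/14 = 1693 - 1/14*(-209) = 1693 + 209/14 = 23911/14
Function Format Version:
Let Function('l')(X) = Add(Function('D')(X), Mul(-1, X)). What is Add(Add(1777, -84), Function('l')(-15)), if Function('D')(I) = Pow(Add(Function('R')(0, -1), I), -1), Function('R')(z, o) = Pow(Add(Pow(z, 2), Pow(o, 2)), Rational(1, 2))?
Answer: Rational(23911, 14) ≈ 1707.9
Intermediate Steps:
Function('R')(z, o) = Pow(Add(Pow(o, 2), Pow(z, 2)), Rational(1, 2))
Function('D')(I) = Pow(Add(1, I), -1) (Function('D')(I) = Pow(Add(Pow(Add(Pow(-1, 2), Pow(0, 2)), Rational(1, 2)), I), -1) = Pow(Add(Pow(Add(1, 0), Rational(1, 2)), I), -1) = Pow(Add(Pow(1, Rational(1, 2)), I), -1) = Pow(Add(1, I), -1))
Function('l')(X) = Add(Pow(Add(1, X), -1), Mul(-1, X))
Add(Add(1777, -84), Function('l')(-15)) = Add(Add(1777, -84), Mul(Pow(Add(1, -15), -1), Add(1, Mul(-1, -15, Add(1, -15))))) = Add(1693, Mul(Pow(-14, -1), Add(1, Mul(-1, -15, -14)))) = Add(1693, Mul(Rational(-1, 14), Add(1, -210))) = Add(1693, Mul(Rational(-1, 14), -209)) = Add(1693, Rational(209, 14)) = Rational(23911, 14)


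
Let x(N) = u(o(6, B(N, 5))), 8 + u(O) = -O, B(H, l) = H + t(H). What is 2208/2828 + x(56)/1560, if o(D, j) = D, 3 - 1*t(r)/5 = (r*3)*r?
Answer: 425611/551460 ≈ 0.77179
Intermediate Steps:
t(r) = 15 - 15*r² (t(r) = 15 - 5*r*3*r = 15 - 5*3*r*r = 15 - 15*r²)
B(H, l) = 15 + H - 15*H² (B(H, l) = H + (15 - 15*H²) = 15 + H - 15*H²)
u(O) = -8 - O
x(N) = -14 (x(N) = -8 - 1*6 = -8 - 6 = -14)
2208/2828 + x(56)/1560 = 2208/2828 - 14/1560 = 2208*(1/2828) - 14*1/1560 = 552/707 - 7/780 = 425611/551460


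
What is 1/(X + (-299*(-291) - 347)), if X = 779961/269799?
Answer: 89933/7794033633 ≈ 1.1539e-5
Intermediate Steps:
X = 259987/89933 (X = 779961*(1/269799) = 259987/89933 ≈ 2.8909)
1/(X + (-299*(-291) - 347)) = 1/(259987/89933 + (-299*(-291) - 347)) = 1/(259987/89933 + (87009 - 347)) = 1/(259987/89933 + 86662) = 1/(7794033633/89933) = 89933/7794033633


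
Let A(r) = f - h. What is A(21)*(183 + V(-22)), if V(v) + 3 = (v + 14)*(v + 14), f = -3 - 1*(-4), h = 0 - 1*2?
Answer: 732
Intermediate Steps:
h = -2 (h = 0 - 2 = -2)
f = 1 (f = -3 + 4 = 1)
V(v) = -3 + (14 + v)**2 (V(v) = -3 + (v + 14)*(v + 14) = -3 + (14 + v)*(14 + v) = -3 + (14 + v)**2)
A(r) = 3 (A(r) = 1 - 1*(-2) = 1 + 2 = 3)
A(21)*(183 + V(-22)) = 3*(183 + (-3 + (14 - 22)**2)) = 3*(183 + (-3 + (-8)**2)) = 3*(183 + (-3 + 64)) = 3*(183 + 61) = 3*244 = 732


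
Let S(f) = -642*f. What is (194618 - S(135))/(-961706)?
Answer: -140644/480853 ≈ -0.29249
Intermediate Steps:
(194618 - S(135))/(-961706) = (194618 - (-642)*135)/(-961706) = (194618 - 1*(-86670))*(-1/961706) = (194618 + 86670)*(-1/961706) = 281288*(-1/961706) = -140644/480853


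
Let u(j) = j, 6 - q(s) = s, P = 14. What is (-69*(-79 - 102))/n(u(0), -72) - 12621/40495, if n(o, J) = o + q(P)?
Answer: -72263289/46280 ≈ -1561.4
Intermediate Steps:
q(s) = 6 - s
n(o, J) = -8 + o (n(o, J) = o + (6 - 1*14) = o + (6 - 14) = o - 8 = -8 + o)
(-69*(-79 - 102))/n(u(0), -72) - 12621/40495 = (-69*(-79 - 102))/(-8 + 0) - 12621/40495 = -69*(-181)/(-8) - 12621*1/40495 = 12489*(-⅛) - 1803/5785 = -12489/8 - 1803/5785 = -72263289/46280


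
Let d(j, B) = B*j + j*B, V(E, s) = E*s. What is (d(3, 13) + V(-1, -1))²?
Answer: 6241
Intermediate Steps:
d(j, B) = 2*B*j (d(j, B) = B*j + B*j = 2*B*j)
(d(3, 13) + V(-1, -1))² = (2*13*3 - 1*(-1))² = (78 + 1)² = 79² = 6241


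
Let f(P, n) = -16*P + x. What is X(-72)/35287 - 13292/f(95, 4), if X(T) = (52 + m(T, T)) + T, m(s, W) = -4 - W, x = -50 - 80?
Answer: 234557002/29111775 ≈ 8.0571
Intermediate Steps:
x = -130
f(P, n) = -130 - 16*P (f(P, n) = -16*P - 130 = -130 - 16*P)
X(T) = 48 (X(T) = (52 + (-4 - T)) + T = (48 - T) + T = 48)
X(-72)/35287 - 13292/f(95, 4) = 48/35287 - 13292/(-130 - 16*95) = 48*(1/35287) - 13292/(-130 - 1520) = 48/35287 - 13292/(-1650) = 48/35287 - 13292*(-1/1650) = 48/35287 + 6646/825 = 234557002/29111775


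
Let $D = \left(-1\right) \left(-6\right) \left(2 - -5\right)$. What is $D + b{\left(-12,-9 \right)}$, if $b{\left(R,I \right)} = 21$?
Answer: $63$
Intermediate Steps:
$D = 42$ ($D = 6 \left(2 + 5\right) = 6 \cdot 7 = 42$)
$D + b{\left(-12,-9 \right)} = 42 + 21 = 63$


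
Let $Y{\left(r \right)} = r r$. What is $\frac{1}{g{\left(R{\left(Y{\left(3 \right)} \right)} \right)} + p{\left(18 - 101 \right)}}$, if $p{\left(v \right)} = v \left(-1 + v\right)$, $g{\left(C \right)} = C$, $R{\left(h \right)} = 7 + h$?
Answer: $\frac{1}{6988} \approx 0.0001431$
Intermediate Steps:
$Y{\left(r \right)} = r^{2}$
$\frac{1}{g{\left(R{\left(Y{\left(3 \right)} \right)} \right)} + p{\left(18 - 101 \right)}} = \frac{1}{\left(7 + 3^{2}\right) + \left(18 - 101\right) \left(-1 + \left(18 - 101\right)\right)} = \frac{1}{\left(7 + 9\right) - 83 \left(-1 - 83\right)} = \frac{1}{16 - -6972} = \frac{1}{16 + 6972} = \frac{1}{6988}$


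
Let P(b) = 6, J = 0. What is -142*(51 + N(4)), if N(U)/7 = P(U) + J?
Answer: -13206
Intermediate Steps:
N(U) = 42 (N(U) = 7*(6 + 0) = 7*6 = 42)
-142*(51 + N(4)) = -142*(51 + 42) = -142*93 = -13206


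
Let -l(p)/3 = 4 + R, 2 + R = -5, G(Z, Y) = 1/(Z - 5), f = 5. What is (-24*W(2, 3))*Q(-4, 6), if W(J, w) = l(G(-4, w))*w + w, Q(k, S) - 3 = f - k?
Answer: -8640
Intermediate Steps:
G(Z, Y) = 1/(-5 + Z)
Q(k, S) = 8 - k (Q(k, S) = 3 + (5 - k) = 8 - k)
R = -7 (R = -2 - 5 = -7)
l(p) = 9 (l(p) = -3*(4 - 7) = -3*(-3) = 9)
W(J, w) = 10*w (W(J, w) = 9*w + w = 10*w)
(-24*W(2, 3))*Q(-4, 6) = (-240*3)*(8 - 1*(-4)) = (-24*30)*(8 + 4) = -720*12 = -8640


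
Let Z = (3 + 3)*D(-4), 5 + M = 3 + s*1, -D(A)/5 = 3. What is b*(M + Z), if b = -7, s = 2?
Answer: 630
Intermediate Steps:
D(A) = -15 (D(A) = -5*3 = -15)
M = 0 (M = -5 + (3 + 2*1) = -5 + (3 + 2) = -5 + 5 = 0)
Z = -90 (Z = (3 + 3)*(-15) = 6*(-15) = -90)
b*(M + Z) = -7*(0 - 90) = -7*(-90) = 630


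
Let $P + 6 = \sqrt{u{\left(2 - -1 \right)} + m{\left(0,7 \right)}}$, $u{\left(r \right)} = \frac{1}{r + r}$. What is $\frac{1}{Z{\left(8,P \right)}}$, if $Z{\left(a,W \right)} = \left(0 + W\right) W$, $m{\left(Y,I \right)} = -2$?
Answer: $\frac{36}{\left(36 - i \sqrt{66}\right)^{2}} \approx 0.02387 + 0.011351 i$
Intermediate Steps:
$u{\left(r \right)} = \frac{1}{2 r}$
$P = -6 + \frac{i \sqrt{66}}{6}$ ($P = -6 + \sqrt{\frac{1}{2 \left(2 - -1\right)} - 2} = -6 + \sqrt{\frac{1}{2 \left(2 + 1\right)} - 2} = -6 + \sqrt{\frac{1}{2 \cdot 3} - 2} = -6 + \sqrt{\frac{1}{2} \cdot \frac{1}{3} - 2} = -6 + \sqrt{\frac{1}{6} - 2} = -6 + \sqrt{- \frac{11}{6}} = -6 + \frac{i \sqrt{66}}{6} \approx -6.0 + 1.354 i$)
$Z{\left(a,W \right)} = W^{2}$ ($Z{\left(a,W \right)} = W W = W^{2}$)
$\frac{1}{Z{\left(8,P \right)}} = \frac{1}{\left(-6 + \frac{i \sqrt{66}}{6}\right)^{2}}$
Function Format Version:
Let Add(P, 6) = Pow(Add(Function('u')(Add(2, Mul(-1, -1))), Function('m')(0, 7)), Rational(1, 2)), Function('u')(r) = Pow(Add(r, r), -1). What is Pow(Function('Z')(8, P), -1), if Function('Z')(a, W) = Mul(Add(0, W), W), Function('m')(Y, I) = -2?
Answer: Mul(36, Pow(Add(36, Mul(-1, I, Pow(66, Rational(1, 2)))), -2)) ≈ Add(0.023870, Mul(0.011351, I))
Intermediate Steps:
Function('u')(r) = Mul(Rational(1, 2), Pow(r, -1)) (Function('u')(r) = Pow(Mul(2, r), -1) = Mul(Rational(1, 2), Pow(r, -1)))
P = Add(-6, Mul(Rational(1, 6), I, Pow(66, Rational(1, 2)))) (P = Add(-6, Pow(Add(Mul(Rational(1, 2), Pow(Add(2, Mul(-1, -1)), -1)), -2), Rational(1, 2))) = Add(-6, Pow(Add(Mul(Rational(1, 2), Pow(Add(2, 1), -1)), -2), Rational(1, 2))) = Add(-6, Pow(Add(Mul(Rational(1, 2), Pow(3, -1)), -2), Rational(1, 2))) = Add(-6, Pow(Add(Mul(Rational(1, 2), Rational(1, 3)), -2), Rational(1, 2))) = Add(-6, Pow(Add(Rational(1, 6), -2), Rational(1, 2))) = Add(-6, Pow(Rational(-11, 6), Rational(1, 2))) = Add(-6, Mul(Rational(1, 6), I, Pow(66, Rational(1, 2)))) ≈ Add(-6.0000, Mul(1.3540, I)))
Function('Z')(a, W) = Pow(W, 2) (Function('Z')(a, W) = Mul(W, W) = Pow(W, 2))
Pow(Function('Z')(8, P), -1) = Pow(Pow(Add(-6, Mul(Rational(1, 6), I, Pow(66, Rational(1, 2)))), 2), -1) = Pow(Add(-6, Mul(Rational(1, 6), I, Pow(66, Rational(1, 2)))), -2)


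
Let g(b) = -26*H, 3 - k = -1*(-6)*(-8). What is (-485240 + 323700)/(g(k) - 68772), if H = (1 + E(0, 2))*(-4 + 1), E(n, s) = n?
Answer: 80770/34347 ≈ 2.3516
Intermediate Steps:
k = 51 (k = 3 - (-1*(-6))*(-8) = 3 - 6*(-8) = 3 - 1*(-48) = 3 + 48 = 51)
H = -3 (H = (1 + 0)*(-4 + 1) = 1*(-3) = -3)
g(b) = 78 (g(b) = -26*(-3) = 78)
(-485240 + 323700)/(g(k) - 68772) = (-485240 + 323700)/(78 - 68772) = -161540/(-68694) = -161540*(-1/68694) = 80770/34347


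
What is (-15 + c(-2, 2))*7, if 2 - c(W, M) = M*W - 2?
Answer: -49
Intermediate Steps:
c(W, M) = 4 - M*W (c(W, M) = 2 - (M*W - 2) = 2 - (-2 + M*W) = 2 + (2 - M*W) = 4 - M*W)
(-15 + c(-2, 2))*7 = (-15 + (4 - 1*2*(-2)))*7 = (-15 + (4 + 4))*7 = (-15 + 8)*7 = -7*7 = -49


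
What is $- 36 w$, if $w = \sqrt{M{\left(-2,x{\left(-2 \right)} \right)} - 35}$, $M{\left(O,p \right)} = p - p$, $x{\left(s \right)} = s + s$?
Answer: $- 36 i \sqrt{35} \approx - 212.98 i$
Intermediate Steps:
$x{\left(s \right)} = 2 s$
$M{\left(O,p \right)} = 0$
$w = i \sqrt{35}$ ($w = \sqrt{0 - 35} = \sqrt{-35} = i \sqrt{35} \approx 5.9161 i$)
$- 36 w = - 36 i \sqrt{35}$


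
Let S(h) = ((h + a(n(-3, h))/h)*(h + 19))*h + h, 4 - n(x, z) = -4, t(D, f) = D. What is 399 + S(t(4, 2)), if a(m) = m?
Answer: 955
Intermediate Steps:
n(x, z) = 8 (n(x, z) = 4 - 1*(-4) = 4 + 4 = 8)
S(h) = h + h*(19 + h)*(h + 8/h) (S(h) = ((h + 8/h)*(h + 19))*h + h = ((h + 8/h)*(19 + h))*h + h = ((19 + h)*(h + 8/h))*h + h = h*(19 + h)*(h + 8/h) + h = h + h*(19 + h)*(h + 8/h))
399 + S(t(4, 2)) = 399 + (152 + 4³ + 9*4 + 19*4²) = 399 + (152 + 64 + 36 + 19*16) = 399 + (152 + 64 + 36 + 304) = 399 + 556 = 955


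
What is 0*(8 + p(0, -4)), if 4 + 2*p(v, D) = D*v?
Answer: 0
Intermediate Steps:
p(v, D) = -2 + D*v/2 (p(v, D) = -2 + (D*v)/2 = -2 + D*v/2)
0*(8 + p(0, -4)) = 0*(8 + (-2 + (½)*(-4)*0)) = 0*(8 + (-2 + 0)) = 0*(8 - 2) = 0*6 = 0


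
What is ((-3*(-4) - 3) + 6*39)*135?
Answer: 32805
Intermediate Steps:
((-3*(-4) - 3) + 6*39)*135 = ((12 - 3) + 234)*135 = (9 + 234)*135 = 243*135 = 32805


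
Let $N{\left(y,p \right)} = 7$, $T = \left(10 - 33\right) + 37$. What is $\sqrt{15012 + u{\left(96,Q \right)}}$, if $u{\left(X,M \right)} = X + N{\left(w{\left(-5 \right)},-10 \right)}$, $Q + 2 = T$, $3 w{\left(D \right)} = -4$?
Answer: $\sqrt{15115} \approx 122.94$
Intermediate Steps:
$w{\left(D \right)} = - \frac{4}{3}$ ($w{\left(D \right)} = \frac{1}{3} \left(-4\right) = - \frac{4}{3}$)
$T = 14$ ($T = -23 + 37 = 14$)
$Q = 12$ ($Q = -2 + 14 = 12$)
$u{\left(X,M \right)} = 7 + X$ ($u{\left(X,M \right)} = X + 7 = 7 + X$)
$\sqrt{15012 + u{\left(96,Q \right)}} = \sqrt{15012 + \left(7 + 96\right)} = \sqrt{15012 + 103} = \sqrt{15115}$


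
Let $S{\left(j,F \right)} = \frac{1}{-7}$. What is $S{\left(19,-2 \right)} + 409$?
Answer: $\frac{2862}{7} \approx 408.86$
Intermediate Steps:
$S{\left(j,F \right)} = - \frac{1}{7}$
$S{\left(19,-2 \right)} + 409 = - \frac{1}{7} + 409 = \frac{2862}{7}$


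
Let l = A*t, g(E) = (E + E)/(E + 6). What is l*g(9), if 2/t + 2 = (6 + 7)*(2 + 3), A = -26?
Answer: -104/105 ≈ -0.99048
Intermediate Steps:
t = 2/63 (t = 2/(-2 + (6 + 7)*(2 + 3)) = 2/(-2 + 13*5) = 2/(-2 + 65) = 2/63 ≈ 0.031746)
g(E) = 2*E/(6 + E) (g(E) = (2*E)/(6 + E) = 2*E/(6 + E))
l = -52/63 (l = -26*2/63 = -52/63 ≈ -0.82540)
l*g(9) = -104*9/(63*(6 + 9)) = -104*9/(63*15) = -52/63*6/5 = -104/105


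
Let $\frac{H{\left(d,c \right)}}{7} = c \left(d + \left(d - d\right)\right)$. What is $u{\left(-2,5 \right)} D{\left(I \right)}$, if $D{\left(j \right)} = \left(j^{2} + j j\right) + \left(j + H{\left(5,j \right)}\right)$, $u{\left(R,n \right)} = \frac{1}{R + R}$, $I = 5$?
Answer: $- \frac{115}{2} \approx -57.5$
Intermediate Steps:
$H{\left(d,c \right)} = 7 c d$ ($H{\left(d,c \right)} = 7 c \left(d + \left(d - d\right)\right) = 7 c \left(d + 0\right) = 7 c d$)
$u{\left(R,n \right)} = \frac{1}{2 R}$
$D{\left(j \right)} = 2 j^{2} + 36 j$ ($D{\left(j \right)} = \left(j^{2} + j j\right) + \left(j + 7 j 5\right) = \left(j^{2} + j^{2}\right) + \left(j + 35 j\right) = 2 j^{2} + 36 j$)
$u{\left(-2,5 \right)} D{\left(I \right)} = \frac{1}{2 \left(-2\right)} 2 \cdot 5 \left(18 + 5\right) = \frac{1}{2} \left(- \frac{1}{2}\right) 2 \cdot 5 \cdot 23 = \left(- \frac{1}{4}\right) 230 = - \frac{115}{2}$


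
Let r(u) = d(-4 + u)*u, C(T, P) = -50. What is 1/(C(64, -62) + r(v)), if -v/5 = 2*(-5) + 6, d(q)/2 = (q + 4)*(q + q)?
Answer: 1/25550 ≈ 3.9139e-5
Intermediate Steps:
d(q) = 4*q*(4 + q) (d(q) = 2*((q + 4)*(q + q)) = 2*((4 + q)*(2*q)) = 2*(2*q*(4 + q)) = 4*q*(4 + q))
v = 20 (v = -5*(2*(-5) + 6) = -5*(-10 + 6) = -5*(-4) = 20)
r(u) = 4*u**2*(-4 + u) (r(u) = (4*(-4 + u)*(4 + (-4 + u)))*u = (4*(-4 + u)*u)*u = (4*u*(-4 + u))*u = 4*u**2*(-4 + u))
1/(C(64, -62) + r(v)) = 1/(-50 + 4*20**2*(-4 + 20)) = 1/(-50 + 4*400*16) = 1/(-50 + 25600) = 1/25550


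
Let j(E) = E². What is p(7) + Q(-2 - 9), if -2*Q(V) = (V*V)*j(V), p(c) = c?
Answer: -14627/2 ≈ -7313.5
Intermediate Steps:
Q(V) = -V⁴/2 (Q(V) = -V*V*V²/2 = -V²*V²/2 = -V⁴/2)
p(7) + Q(-2 - 9) = 7 - (-2 - 9)⁴/2 = 7 - ½*(-11)⁴ = 7 - ½*14641 = 7 - 14641/2 = -14627/2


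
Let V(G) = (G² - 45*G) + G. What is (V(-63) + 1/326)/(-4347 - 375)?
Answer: -2197567/1539372 ≈ -1.4276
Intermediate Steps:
V(G) = G² - 44*G
(V(-63) + 1/326)/(-4347 - 375) = (-63*(-44 - 63) + 1/326)/(-4347 - 375) = (-63*(-107) + 1/326)/(-4722) = (6741 + 1/326)*(-1/4722) = (2197567/326)*(-1/4722) = -2197567/1539372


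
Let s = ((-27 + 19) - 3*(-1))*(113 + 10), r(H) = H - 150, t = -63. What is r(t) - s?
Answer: 402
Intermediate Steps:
r(H) = -150 + H
s = -615 (s = (-8 + 3)*123 = -5*123 = -615)
r(t) - s = (-150 - 63) - 1*(-615) = -213 + 615 = 402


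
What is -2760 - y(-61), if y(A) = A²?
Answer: -6481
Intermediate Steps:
-2760 - y(-61) = -2760 - 1*(-61)² = -2760 - 1*3721 = -2760 - 3721 = -6481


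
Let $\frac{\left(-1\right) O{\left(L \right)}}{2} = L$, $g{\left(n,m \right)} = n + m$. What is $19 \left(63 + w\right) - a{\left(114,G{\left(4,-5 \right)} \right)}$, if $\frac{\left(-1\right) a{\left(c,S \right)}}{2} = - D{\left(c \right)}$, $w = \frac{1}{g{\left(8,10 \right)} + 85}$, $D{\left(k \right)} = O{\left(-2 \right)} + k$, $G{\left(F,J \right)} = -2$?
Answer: $\frac{99002}{103} \approx 961.18$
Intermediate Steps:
$g{\left(n,m \right)} = m + n$
$O{\left(L \right)} = - 2 L$
$D{\left(k \right)} = 4 + k$ ($D{\left(k \right)} = \left(-2\right) \left(-2\right) + k = 4 + k$)
$w = \frac{1}{103}$ ($w = \frac{1}{\left(10 + 8\right) + 85} = \frac{1}{18 + 85} = \frac{1}{103} \approx 0.0097087$)
$a{\left(c,S \right)} = 8 + 2 c$ ($a{\left(c,S \right)} = - 2 \left(- (4 + c)\right) = - 2 \left(-4 - c\right) = 8 + 2 c$)
$19 \left(63 + w\right) - a{\left(114,G{\left(4,-5 \right)} \right)} = 19 \left(63 + \frac{1}{103}\right) - \left(8 + 2 \cdot 114\right) = 19 \cdot \frac{6490}{103} - \left(8 + 228\right) = \frac{123310}{103} - 236 = \frac{99002}{103}$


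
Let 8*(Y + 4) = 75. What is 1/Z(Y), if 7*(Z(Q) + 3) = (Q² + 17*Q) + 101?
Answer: 64/1831 ≈ 0.034954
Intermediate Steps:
Y = 43/8 (Y = -4 + (⅛)*75 = -4 + 75/8 = 43/8 ≈ 5.3750)
Z(Q) = 80/7 + Q²/7 + 17*Q/7 (Z(Q) = -3 + ((Q² + 17*Q) + 101)/7 = -3 + (101 + Q² + 17*Q)/7 = -3 + (101/7 + Q²/7 + 17*Q/7) = 80/7 + Q²/7 + 17*Q/7)
1/Z(Y) = 1/(80/7 + (43/8)²/7 + (17/7)*(43/8)) = 1/(80/7 + (⅐)*(1849/64) + 731/56) = 1/(80/7 + 1849/448 + 731/56) = 1/(1831/64) = 64/1831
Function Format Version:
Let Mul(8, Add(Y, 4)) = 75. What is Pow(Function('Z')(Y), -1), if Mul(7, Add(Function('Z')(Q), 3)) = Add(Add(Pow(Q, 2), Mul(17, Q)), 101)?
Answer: Rational(64, 1831) ≈ 0.034954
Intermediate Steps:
Y = Rational(43, 8) (Y = Add(-4, Mul(Rational(1, 8), 75)) = Add(-4, Rational(75, 8)) = Rational(43, 8) ≈ 5.3750)
Function('Z')(Q) = Add(Rational(80, 7), Mul(Rational(1, 7), Pow(Q, 2)), Mul(Rational(17, 7), Q)) (Function('Z')(Q) = Add(-3, Mul(Rational(1, 7), Add(Add(Pow(Q, 2), Mul(17, Q)), 101))) = Add(-3, Mul(Rational(1, 7), Add(101, Pow(Q, 2), Mul(17, Q)))) = Add(-3, Add(Rational(101, 7), Mul(Rational(1, 7), Pow(Q, 2)), Mul(Rational(17, 7), Q))) = Add(Rational(80, 7), Mul(Rational(1, 7), Pow(Q, 2)), Mul(Rational(17, 7), Q)))
Pow(Function('Z')(Y), -1) = Pow(Add(Rational(80, 7), Mul(Rational(1, 7), Pow(Rational(43, 8), 2)), Mul(Rational(17, 7), Rational(43, 8))), -1) = Pow(Add(Rational(80, 7), Mul(Rational(1, 7), Rational(1849, 64)), Rational(731, 56)), -1) = Pow(Add(Rational(80, 7), Rational(1849, 448), Rational(731, 56)), -1) = Pow(Rational(1831, 64), -1) = Rational(64, 1831)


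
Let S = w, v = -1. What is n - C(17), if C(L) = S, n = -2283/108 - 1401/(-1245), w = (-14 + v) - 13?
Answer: 119317/14940 ≈ 7.9864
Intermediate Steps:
w = -28 (w = (-14 - 1) - 13 = -15 - 13 = -28)
n = -299003/14940 (n = -2283*1/108 - 1401*(-1/1245) = -761/36 + 467/415 = -299003/14940 ≈ -20.014)
S = -28
C(L) = -28
n - C(17) = -299003/14940 - 1*(-28) = -299003/14940 + 28 = 119317/14940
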